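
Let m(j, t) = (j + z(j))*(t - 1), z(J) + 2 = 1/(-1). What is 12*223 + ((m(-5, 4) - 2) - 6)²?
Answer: 3700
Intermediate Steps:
z(J) = -3 (z(J) = -2 + 1/(-1) = -2 - 1 = -3)
m(j, t) = (-1 + t)*(-3 + j) (m(j, t) = (j - 3)*(t - 1) = (-3 + j)*(-1 + t) = (-1 + t)*(-3 + j))
12*223 + ((m(-5, 4) - 2) - 6)² = 12*223 + (((3 - 1*(-5) - 3*4 - 5*4) - 2) - 6)² = 2676 + (((3 + 5 - 12 - 20) - 2) - 6)² = 2676 + ((-24 - 2) - 6)² = 2676 + (-26 - 6)² = 2676 + (-32)² = 2676 + 1024 = 3700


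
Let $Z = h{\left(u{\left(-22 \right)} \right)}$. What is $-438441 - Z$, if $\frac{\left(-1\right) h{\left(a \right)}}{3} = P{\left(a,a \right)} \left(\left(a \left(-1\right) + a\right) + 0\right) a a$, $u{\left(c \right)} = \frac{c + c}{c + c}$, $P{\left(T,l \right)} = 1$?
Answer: $-438441$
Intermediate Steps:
$u{\left(c \right)} = 1$ ($u{\left(c \right)} = \frac{2 c}{2 c} = 2 c \frac{1}{2 c} = 1$)
$h{\left(a \right)} = 0$ ($h{\left(a \right)} = - 3 \cdot 1 \left(\left(a \left(-1\right) + a\right) + 0\right) a a = - 3 \cdot 1 \left(\left(- a + a\right) + 0\right) a a = - 3 \cdot 1 \left(0 + 0\right) a a = - 3 \cdot 1 \cdot 0 a a = - 3 \cdot 1 \cdot 0 a = - 3 \cdot 0 a = \left(-3\right) 0 = 0$)
$Z = 0$
$-438441 - Z = -438441 - 0 = -438441 + 0 = -438441$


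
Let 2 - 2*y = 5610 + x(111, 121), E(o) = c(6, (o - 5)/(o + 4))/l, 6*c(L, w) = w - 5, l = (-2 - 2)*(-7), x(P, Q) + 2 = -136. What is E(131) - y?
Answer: 6892139/2520 ≈ 2735.0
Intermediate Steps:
x(P, Q) = -138 (x(P, Q) = -2 - 136 = -138)
l = 28 (l = -4*(-7) = 28)
c(L, w) = -⅚ + w/6 (c(L, w) = (w - 5)/6 = (-5 + w)/6 = -⅚ + w/6)
E(o) = -5/168 + (-5 + o)/(168*(4 + o)) (E(o) = (-⅚ + ((o - 5)/(o + 4))/6)/28 = (-⅚ + ((-5 + o)/(4 + o))/6)*(1/28) = (-⅚ + (-5 + o)/(6*(4 + o)))*(1/28) = -5/168 + (-5 + o)/(168*(4 + o)))
y = -2735 (y = 1 - (5610 - 138)/2 = 1 - ½*5472 = 1 - 2736 = -2735)
E(131) - y = (-25 - 4*131)/(168*(4 + 131)) - 1*(-2735) = (1/168)*(-25 - 524)/135 + 2735 = (1/168)*(1/135)*(-549) + 2735 = -61/2520 + 2735 = 6892139/2520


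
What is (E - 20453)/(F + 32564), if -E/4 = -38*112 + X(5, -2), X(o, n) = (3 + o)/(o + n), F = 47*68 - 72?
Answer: -10319/107064 ≈ -0.096382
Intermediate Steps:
F = 3124 (F = 3196 - 72 = 3124)
X(o, n) = (3 + o)/(n + o)
E = 51040/3 (E = -4*(-38*112 + (3 + 5)/(-2 + 5)) = -4*(-4256 + 8/3) = -4*(-12760/3) = 51040/3 ≈ 17013.)
(E - 20453)/(F + 32564) = (51040/3 - 20453)/(3124 + 32564) = -10319/3/35688 = -10319/3*1/35688 = -10319/107064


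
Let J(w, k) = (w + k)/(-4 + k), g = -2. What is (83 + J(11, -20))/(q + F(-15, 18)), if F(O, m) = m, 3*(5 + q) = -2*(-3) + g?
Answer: 2001/344 ≈ 5.8169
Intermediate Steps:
J(w, k) = (k + w)/(-4 + k)
q = -11/3 (q = -5 + (-2*(-3) - 2)/3 = -5 + (6 - 2)/3 = -5 + (⅓)*4 = -5 + 4/3 = -11/3 ≈ -3.6667)
(83 + J(11, -20))/(q + F(-15, 18)) = (83 + (-20 + 11)/(-4 - 20))/(-11/3 + 18) = (83 - 9/(-24))/(43/3) = (83 - 1/24*(-9))*(3/43) = (83 + 3/8)*(3/43) = (667/8)*(3/43) = 2001/344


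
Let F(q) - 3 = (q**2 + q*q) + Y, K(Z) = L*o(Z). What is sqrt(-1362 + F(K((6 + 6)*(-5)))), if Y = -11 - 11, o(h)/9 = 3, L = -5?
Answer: sqrt(35069) ≈ 187.27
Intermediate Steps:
o(h) = 27 (o(h) = 9*3 = 27)
Y = -22
K(Z) = -135 (K(Z) = -5*27 = -135)
F(q) = -19 + 2*q**2 (F(q) = 3 + ((q**2 + q*q) - 22) = 3 + ((q**2 + q**2) - 22) = 3 + (2*q**2 - 22) = 3 + (-22 + 2*q**2) = -19 + 2*q**2)
sqrt(-1362 + F(K((6 + 6)*(-5)))) = sqrt(-1362 + (-19 + 2*(-135)**2)) = sqrt(-1362 + (-19 + 2*18225)) = sqrt(-1362 + (-19 + 36450)) = sqrt(-1362 + 36431) = sqrt(35069)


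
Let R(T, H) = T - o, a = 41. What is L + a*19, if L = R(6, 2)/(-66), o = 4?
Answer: 25706/33 ≈ 778.97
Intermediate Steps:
R(T, H) = -4 + T (R(T, H) = T - 1*4 = T - 4 = -4 + T)
L = -1/33 (L = (-4 + 6)/(-66) = 2*(-1/66) = -1/33 ≈ -0.030303)
L + a*19 = -1/33 + 41*19 = -1/33 + 779 = 25706/33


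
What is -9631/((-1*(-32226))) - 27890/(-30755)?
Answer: 120516347/198222126 ≈ 0.60799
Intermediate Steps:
-9631/((-1*(-32226))) - 27890/(-30755) = -9631/32226 - 27890*(-1/30755) = -9631*1/32226 + 5578/6151 = -9631/32226 + 5578/6151 = 120516347/198222126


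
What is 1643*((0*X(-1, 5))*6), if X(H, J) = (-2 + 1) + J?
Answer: 0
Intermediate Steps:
X(H, J) = -1 + J
1643*((0*X(-1, 5))*6) = 1643*((0*(-1 + 5))*6) = 1643*((0*4)*6) = 1643*(0*6) = 1643*0 = 0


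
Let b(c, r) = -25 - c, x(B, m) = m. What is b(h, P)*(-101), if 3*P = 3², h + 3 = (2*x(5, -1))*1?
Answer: 2020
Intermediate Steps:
h = -5 (h = -3 + (2*(-1))*1 = -3 - 2*1 = -3 - 2 = -5)
P = 3 (P = (⅓)*3² = (⅓)*9 = 3)
b(h, P)*(-101) = (-25 - 1*(-5))*(-101) = (-25 + 5)*(-101) = -20*(-101) = 2020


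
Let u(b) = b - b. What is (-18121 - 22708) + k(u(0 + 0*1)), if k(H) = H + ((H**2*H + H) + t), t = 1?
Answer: -40828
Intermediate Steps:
u(b) = 0
k(H) = 1 + H**3 + 2*H (k(H) = H + ((H**2*H + H) + 1) = H + ((H**3 + H) + 1) = H + ((H + H**3) + 1) = H + (1 + H + H**3) = 1 + H**3 + 2*H)
(-18121 - 22708) + k(u(0 + 0*1)) = (-18121 - 22708) + (1 + 0**3 + 2*0) = -40829 + (1 + 0 + 0) = -40829 + 1 = -40828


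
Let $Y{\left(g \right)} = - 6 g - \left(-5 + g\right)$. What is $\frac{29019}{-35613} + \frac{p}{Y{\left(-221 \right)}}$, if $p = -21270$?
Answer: $- \frac{133754333}{9211896} \approx -14.52$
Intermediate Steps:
$Y{\left(g \right)} = 5 - 7 g$
$\frac{29019}{-35613} + \frac{p}{Y{\left(-221 \right)}} = \frac{29019}{-35613} - \frac{21270}{5 - -1547} = 29019 \left(- \frac{1}{35613}\right) - \frac{21270}{5 + 1547} = - \frac{9673}{11871} - \frac{21270}{1552} = - \frac{9673}{11871} - \frac{10635}{776} = - \frac{133754333}{9211896}$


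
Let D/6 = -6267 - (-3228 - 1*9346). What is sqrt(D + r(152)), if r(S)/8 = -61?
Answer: sqrt(37354) ≈ 193.27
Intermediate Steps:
r(S) = -488 (r(S) = 8*(-61) = -488)
D = 37842 (D = 6*(-6267 - (-3228 - 1*9346)) = 6*(-6267 - (-3228 - 9346)) = 6*(-6267 - 1*(-12574)) = 6*(-6267 + 12574) = 6*6307 = 37842)
sqrt(D + r(152)) = sqrt(37842 - 488) = sqrt(37354)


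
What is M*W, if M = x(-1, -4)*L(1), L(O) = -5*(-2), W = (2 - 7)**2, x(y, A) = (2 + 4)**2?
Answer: 9000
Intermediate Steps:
x(y, A) = 36 (x(y, A) = 6**2 = 36)
W = 25 (W = (-5)**2 = 25)
L(O) = 10
M = 360 (M = 36*10 = 360)
M*W = 360*25 = 9000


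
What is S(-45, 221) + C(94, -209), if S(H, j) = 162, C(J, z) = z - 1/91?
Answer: -4278/91 ≈ -47.011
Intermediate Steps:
C(J, z) = -1/91 + z (C(J, z) = z - 1*1/91 = z - 1/91 = -1/91 + z)
S(-45, 221) + C(94, -209) = 162 + (-1/91 - 209) = 162 - 19020/91 = -4278/91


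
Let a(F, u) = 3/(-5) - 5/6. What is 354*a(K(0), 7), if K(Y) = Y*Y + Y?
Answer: -2537/5 ≈ -507.40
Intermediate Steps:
K(Y) = Y + Y² (K(Y) = Y² + Y = Y + Y²)
a(F, u) = -43/30 (a(F, u) = 3*(-⅕) - 5*⅙ = -⅗ - ⅚ = -43/30)
354*a(K(0), 7) = 354*(-43/30) = -2537/5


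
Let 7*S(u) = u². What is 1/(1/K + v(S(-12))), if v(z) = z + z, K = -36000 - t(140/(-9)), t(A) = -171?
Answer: 250803/10318745 ≈ 0.024306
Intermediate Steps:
S(u) = u²/7
K = -35829 (K = -36000 - 1*(-171) = -36000 + 171 = -35829)
v(z) = 2*z
1/(1/K + v(S(-12))) = 1/(1/(-35829) + 2*((⅐)*(-12)²)) = 1/(-1/35829 + 2*((⅐)*144)) = 1/(-1/35829 + 2*(144/7)) = 1/(-1/35829 + 288/7) = 1/(10318745/250803) = 250803/10318745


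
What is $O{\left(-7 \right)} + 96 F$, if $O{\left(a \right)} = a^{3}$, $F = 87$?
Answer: $8009$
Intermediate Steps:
$O{\left(-7 \right)} + 96 F = \left(-7\right)^{3} + 96 \cdot 87 = -343 + 8352 = 8009$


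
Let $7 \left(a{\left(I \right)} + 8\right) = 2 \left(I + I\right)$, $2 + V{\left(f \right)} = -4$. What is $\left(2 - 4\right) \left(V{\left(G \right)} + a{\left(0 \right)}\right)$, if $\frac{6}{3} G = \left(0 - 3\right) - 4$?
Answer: $28$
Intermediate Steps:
$G = - \frac{7}{2}$ ($G = \frac{\left(0 - 3\right) - 4}{2} = \frac{-3 - 4}{2} = \frac{1}{2} \left(-7\right) = - \frac{7}{2} \approx -3.5$)
$V{\left(f \right)} = -6$ ($V{\left(f \right)} = -2 - 4 = -6$)
$a{\left(I \right)} = -8 + \frac{4 I}{7}$ ($a{\left(I \right)} = -8 + \frac{2 \left(I + I\right)}{7} = -8 + \frac{2 \cdot 2 I}{7} = -8 + \frac{4 I}{7}$)
$\left(2 - 4\right) \left(V{\left(G \right)} + a{\left(0 \right)}\right) = \left(2 - 4\right) \left(-6 + \left(-8 + \frac{4}{7} \cdot 0\right)\right) = - 2 \left(-6 + \left(-8 + 0\right)\right) = - 2 \left(-6 - 8\right) = \left(-2\right) \left(-14\right) = 28$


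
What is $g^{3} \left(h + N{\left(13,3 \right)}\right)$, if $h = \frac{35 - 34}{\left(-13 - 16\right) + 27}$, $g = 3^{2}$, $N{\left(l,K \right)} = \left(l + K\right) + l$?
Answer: $\frac{41553}{2} \approx 20777.0$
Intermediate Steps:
$N{\left(l,K \right)} = K + 2 l$ ($N{\left(l,K \right)} = \left(K + l\right) + l = K + 2 l$)
$g = 9$
$h = - \frac{1}{2}$ ($h = 1 \frac{1}{\left(-13 - 16\right) + 27} = 1 \frac{1}{-29 + 27} = 1 \frac{1}{-2} = 1 \left(- \frac{1}{2}\right) = - \frac{1}{2} \approx -0.5$)
$g^{3} \left(h + N{\left(13,3 \right)}\right) = 9^{3} \left(- \frac{1}{2} + \left(3 + 2 \cdot 13\right)\right) = 729 \left(- \frac{1}{2} + \left(3 + 26\right)\right) = 729 \left(- \frac{1}{2} + 29\right) = 729 \cdot \frac{57}{2} = \frac{41553}{2}$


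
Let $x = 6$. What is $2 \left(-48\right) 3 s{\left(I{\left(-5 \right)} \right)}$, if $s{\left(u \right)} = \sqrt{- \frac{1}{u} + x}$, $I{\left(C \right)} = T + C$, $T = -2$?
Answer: $- \frac{288 \sqrt{301}}{7} \approx -713.8$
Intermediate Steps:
$I{\left(C \right)} = -2 + C$
$s{\left(u \right)} = \sqrt{6 - \frac{1}{u}}$ ($s{\left(u \right)} = \sqrt{- \frac{1}{u} + 6} = \sqrt{6 - \frac{1}{u}}$)
$2 \left(-48\right) 3 s{\left(I{\left(-5 \right)} \right)} = 2 \left(-48\right) 3 \sqrt{6 - \frac{1}{-2 - 5}} = - 96 \cdot 3 \sqrt{6 - \frac{1}{-7}} = - 96 \cdot 3 \sqrt{6 - - \frac{1}{7}} = - 96 \cdot 3 \sqrt{6 + \frac{1}{7}} = - 96 \cdot 3 \sqrt{\frac{43}{7}} = - 96 \cdot 3 \frac{\sqrt{301}}{7} = - 96 \frac{3 \sqrt{301}}{7} = - \frac{288 \sqrt{301}}{7}$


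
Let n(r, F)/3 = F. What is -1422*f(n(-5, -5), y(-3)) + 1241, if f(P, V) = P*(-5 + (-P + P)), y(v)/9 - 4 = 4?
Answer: -105409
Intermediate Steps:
n(r, F) = 3*F
y(v) = 72 (y(v) = 36 + 9*4 = 36 + 36 = 72)
f(P, V) = -5*P (f(P, V) = P*(-5 + 0) = P*(-5) = -5*P)
-1422*f(n(-5, -5), y(-3)) + 1241 = -(-7110)*3*(-5) + 1241 = -(-7110)*(-15) + 1241 = -1422*75 + 1241 = -106650 + 1241 = -105409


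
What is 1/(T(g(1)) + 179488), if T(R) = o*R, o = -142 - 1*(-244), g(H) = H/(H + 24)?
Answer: 25/4487302 ≈ 5.5713e-6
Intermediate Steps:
g(H) = H/(24 + H)
o = 102 (o = -142 + 244 = 102)
T(R) = 102*R
1/(T(g(1)) + 179488) = 1/(102*(1/(24 + 1)) + 179488) = 1/(102*(1/25) + 179488) = 1/(102/25 + 179488) = 1/(4487302/25) = 25/4487302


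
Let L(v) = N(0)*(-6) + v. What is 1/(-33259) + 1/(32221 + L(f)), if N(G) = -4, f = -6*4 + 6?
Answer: 1032/1071837793 ≈ 9.6283e-7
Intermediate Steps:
f = -18 (f = -24 + 6 = -18)
L(v) = 24 + v (L(v) = -4*(-6) + v = 24 + v)
1/(-33259) + 1/(32221 + L(f)) = 1/(-33259) + 1/(32221 + (24 - 18)) = -1/33259 + 1/(32221 + 6) = -1/33259 + 1/32227 = 1032/1071837793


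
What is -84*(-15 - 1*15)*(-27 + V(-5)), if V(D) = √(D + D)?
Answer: -68040 + 2520*I*√10 ≈ -68040.0 + 7968.9*I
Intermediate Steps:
V(D) = √2*√D (V(D) = √(2*D) = √2*√D)
-84*(-15 - 1*15)*(-27 + V(-5)) = -84*(-15 - 1*15)*(-27 + √2*√(-5)) = -84*(-15 - 15)*(-27 + √2*(I*√5)) = -(-2520)*(-27 + I*√10) = -84*(810 - 30*I*√10) = -68040 + 2520*I*√10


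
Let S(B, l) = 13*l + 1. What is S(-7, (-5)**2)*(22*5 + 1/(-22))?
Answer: 394297/11 ≈ 35845.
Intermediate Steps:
S(B, l) = 1 + 13*l
S(-7, (-5)**2)*(22*5 + 1/(-22)) = (1 + 13*(-5)**2)*(22*5 + 1/(-22)) = (1 + 13*25)*(110 - 1/22) = (1 + 325)*(2419/22) = 326*(2419/22) = 394297/11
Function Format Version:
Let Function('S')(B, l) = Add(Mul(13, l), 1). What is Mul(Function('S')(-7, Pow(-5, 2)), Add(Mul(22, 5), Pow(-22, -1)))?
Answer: Rational(394297, 11) ≈ 35845.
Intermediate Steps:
Function('S')(B, l) = Add(1, Mul(13, l))
Mul(Function('S')(-7, Pow(-5, 2)), Add(Mul(22, 5), Pow(-22, -1))) = Mul(Add(1, Mul(13, Pow(-5, 2))), Add(Mul(22, 5), Pow(-22, -1))) = Mul(Add(1, Mul(13, 25)), Add(110, Rational(-1, 22))) = Mul(Add(1, 325), Rational(2419, 22)) = Mul(326, Rational(2419, 22)) = Rational(394297, 11)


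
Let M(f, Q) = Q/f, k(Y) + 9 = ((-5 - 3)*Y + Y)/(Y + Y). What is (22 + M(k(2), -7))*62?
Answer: 34968/25 ≈ 1398.7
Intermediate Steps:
k(Y) = -25/2 (k(Y) = -9 + ((-5 - 3)*Y + Y)/(Y + Y) = -9 + (-8*Y + Y)/((2*Y)) = -9 + (-7*Y)*(1/(2*Y)) = -9 - 7/2 = -25/2)
(22 + M(k(2), -7))*62 = (22 - 7/(-25/2))*62 = (22 - 7*(-2/25))*62 = (22 + 14/25)*62 = (564/25)*62 = 34968/25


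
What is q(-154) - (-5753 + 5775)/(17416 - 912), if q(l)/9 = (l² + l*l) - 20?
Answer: 3521194405/8252 ≈ 4.2671e+5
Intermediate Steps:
q(l) = -180 + 18*l² (q(l) = 9*((l² + l*l) - 20) = 9*((l² + l²) - 20) = 9*(2*l² - 20) = 9*(-20 + 2*l²) = -180 + 18*l²)
q(-154) - (-5753 + 5775)/(17416 - 912) = (-180 + 18*(-154)²) - (-5753 + 5775)/(17416 - 912) = (-180 + 18*23716) - 22/16504 = (-180 + 426888) - 22/16504 = 426708 - 1*11/8252 = 426708 - 11/8252 = 3521194405/8252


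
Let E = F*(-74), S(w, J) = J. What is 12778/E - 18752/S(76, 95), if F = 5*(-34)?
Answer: -4693725/23902 ≈ -196.37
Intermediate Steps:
F = -170
E = 12580 (E = -170*(-74) = 12580)
12778/E - 18752/S(76, 95) = 12778/12580 - 18752/95 = 12778*(1/12580) - 18752*1/95 = 6389/6290 - 18752/95 = -4693725/23902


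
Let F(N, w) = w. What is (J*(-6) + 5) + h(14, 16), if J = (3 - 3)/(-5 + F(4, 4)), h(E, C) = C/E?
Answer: 43/7 ≈ 6.1429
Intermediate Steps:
J = 0 (J = (3 - 3)/(-5 + 4) = 0/(-1) = 0*(-1) = 0)
(J*(-6) + 5) + h(14, 16) = (0*(-6) + 5) + 16/14 = (0 + 5) + 16*(1/14) = 5 + 8/7 = 43/7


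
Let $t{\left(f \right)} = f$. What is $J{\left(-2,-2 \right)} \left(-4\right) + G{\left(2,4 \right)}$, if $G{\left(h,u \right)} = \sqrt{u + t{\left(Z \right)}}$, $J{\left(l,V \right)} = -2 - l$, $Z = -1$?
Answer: $\sqrt{3} \approx 1.732$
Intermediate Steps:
$G{\left(h,u \right)} = \sqrt{-1 + u}$ ($G{\left(h,u \right)} = \sqrt{u - 1} = \sqrt{-1 + u}$)
$J{\left(-2,-2 \right)} \left(-4\right) + G{\left(2,4 \right)} = \left(-2 - -2\right) \left(-4\right) + \sqrt{-1 + 4} = \left(-2 + 2\right) \left(-4\right) + \sqrt{3} = 0 \left(-4\right) + \sqrt{3} = 0 + \sqrt{3} = \sqrt{3}$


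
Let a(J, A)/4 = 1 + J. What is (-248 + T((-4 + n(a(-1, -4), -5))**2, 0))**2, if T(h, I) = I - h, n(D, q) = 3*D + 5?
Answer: 62001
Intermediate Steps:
a(J, A) = 4 + 4*J (a(J, A) = 4*(1 + J) = 4 + 4*J)
n(D, q) = 5 + 3*D
(-248 + T((-4 + n(a(-1, -4), -5))**2, 0))**2 = (-248 + (0 - (-4 + (5 + 3*(4 + 4*(-1))))**2))**2 = (-248 + (0 - (-4 + (5 + 3*(4 - 4)))**2))**2 = (-248 + (0 - (-4 + (5 + 3*0))**2))**2 = (-248 + (0 - (-4 + (5 + 0))**2))**2 = (-248 + (0 - (-4 + 5)**2))**2 = (-248 + (0 - 1*1**2))**2 = (-248 + (0 - 1*1))**2 = (-248 + (0 - 1))**2 = (-248 - 1)**2 = (-249)**2 = 62001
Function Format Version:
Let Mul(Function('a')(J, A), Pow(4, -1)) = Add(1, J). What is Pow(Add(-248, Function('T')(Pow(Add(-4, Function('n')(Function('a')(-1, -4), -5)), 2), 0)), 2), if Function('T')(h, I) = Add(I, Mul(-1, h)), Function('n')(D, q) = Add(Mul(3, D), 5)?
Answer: 62001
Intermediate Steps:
Function('a')(J, A) = Add(4, Mul(4, J)) (Function('a')(J, A) = Mul(4, Add(1, J)) = Add(4, Mul(4, J)))
Function('n')(D, q) = Add(5, Mul(3, D))
Pow(Add(-248, Function('T')(Pow(Add(-4, Function('n')(Function('a')(-1, -4), -5)), 2), 0)), 2) = Pow(Add(-248, Add(0, Mul(-1, Pow(Add(-4, Add(5, Mul(3, Add(4, Mul(4, -1))))), 2)))), 2) = Pow(Add(-248, Add(0, Mul(-1, Pow(Add(-4, Add(5, Mul(3, Add(4, -4)))), 2)))), 2) = Pow(Add(-248, Add(0, Mul(-1, Pow(Add(-4, Add(5, Mul(3, 0))), 2)))), 2) = Pow(Add(-248, Add(0, Mul(-1, Pow(Add(-4, Add(5, 0)), 2)))), 2) = Pow(Add(-248, Add(0, Mul(-1, Pow(Add(-4, 5), 2)))), 2) = Pow(Add(-248, Add(0, Mul(-1, Pow(1, 2)))), 2) = Pow(Add(-248, Add(0, Mul(-1, 1))), 2) = Pow(Add(-248, Add(0, -1)), 2) = Pow(Add(-248, -1), 2) = Pow(-249, 2) = 62001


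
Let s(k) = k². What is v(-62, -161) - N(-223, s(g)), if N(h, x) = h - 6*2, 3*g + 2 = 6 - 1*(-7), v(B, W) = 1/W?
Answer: 37834/161 ≈ 234.99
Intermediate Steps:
g = 11/3 (g = -⅔ + (6 - 1*(-7))/3 = -⅔ + (6 + 7)/3 = -⅔ + (⅓)*13 = -⅔ + 13/3 = 11/3 ≈ 3.6667)
N(h, x) = -12 + h (N(h, x) = h - 12 = -12 + h)
v(-62, -161) - N(-223, s(g)) = 1/(-161) - (-12 - 223) = -1/161 - 1*(-235) = -1/161 + 235 = 37834/161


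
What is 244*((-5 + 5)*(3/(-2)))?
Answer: 0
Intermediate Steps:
244*((-5 + 5)*(3/(-2))) = 244*(0*(3*(-½))) = 244*(0*(-3/2)) = 244*0 = 0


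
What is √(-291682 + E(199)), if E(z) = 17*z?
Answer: I*√288299 ≈ 536.93*I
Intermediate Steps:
√(-291682 + E(199)) = √(-291682 + 17*199) = √(-291682 + 3383) = √(-288299) = I*√288299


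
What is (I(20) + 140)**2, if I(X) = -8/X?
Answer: 487204/25 ≈ 19488.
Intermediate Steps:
(I(20) + 140)**2 = (-8/20 + 140)**2 = (-8*1/20 + 140)**2 = (-2/5 + 140)**2 = (698/5)**2 = 487204/25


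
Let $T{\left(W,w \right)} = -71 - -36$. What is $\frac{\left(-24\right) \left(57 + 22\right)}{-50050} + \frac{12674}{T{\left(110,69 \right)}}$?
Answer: $- \frac{9060962}{25025} \approx -362.08$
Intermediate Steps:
$T{\left(W,w \right)} = -35$ ($T{\left(W,w \right)} = -71 + 36 = -35$)
$\frac{\left(-24\right) \left(57 + 22\right)}{-50050} + \frac{12674}{T{\left(110,69 \right)}} = \frac{\left(-24\right) \left(57 + 22\right)}{-50050} + \frac{12674}{-35} = \left(-24\right) 79 \left(- \frac{1}{50050}\right) + 12674 \left(- \frac{1}{35}\right) = \left(-1896\right) \left(- \frac{1}{50050}\right) - \frac{12674}{35} = \frac{948}{25025} - \frac{12674}{35} = - \frac{9060962}{25025}$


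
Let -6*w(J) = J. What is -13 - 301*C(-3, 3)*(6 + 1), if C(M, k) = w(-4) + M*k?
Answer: 52636/3 ≈ 17545.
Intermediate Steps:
w(J) = -J/6
C(M, k) = ⅔ + M*k (C(M, k) = -⅙*(-4) + M*k = ⅔ + M*k)
-13 - 301*C(-3, 3)*(6 + 1) = -13 - 301*(⅔ - 3*3)*(6 + 1) = -13 - 301*(⅔ - 9)*7 = -13 - (-7525)*7/3 = -13 - 301*(-175/3) = -13 + 52675/3 = 52636/3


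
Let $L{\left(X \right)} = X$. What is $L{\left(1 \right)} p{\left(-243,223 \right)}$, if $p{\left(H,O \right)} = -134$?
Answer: $-134$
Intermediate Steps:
$L{\left(1 \right)} p{\left(-243,223 \right)} = 1 \left(-134\right) = -134$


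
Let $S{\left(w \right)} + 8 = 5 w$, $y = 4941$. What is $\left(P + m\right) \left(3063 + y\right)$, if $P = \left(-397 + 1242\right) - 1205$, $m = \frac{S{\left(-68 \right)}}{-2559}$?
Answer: $- \frac{2456939856}{853} \approx -2.8804 \cdot 10^{6}$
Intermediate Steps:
$S{\left(w \right)} = -8 + 5 w$
$m = \frac{116}{853}$ ($m = \frac{-8 + 5 \left(-68\right)}{-2559} = \left(-8 - 340\right) \left(- \frac{1}{2559}\right) = \left(-348\right) \left(- \frac{1}{2559}\right) = \frac{116}{853} \approx 0.13599$)
$P = -360$ ($P = 845 - 1205 = -360$)
$\left(P + m\right) \left(3063 + y\right) = \left(-360 + \frac{116}{853}\right) \left(3063 + 4941\right) = \left(- \frac{306964}{853}\right) 8004 = - \frac{2456939856}{853}$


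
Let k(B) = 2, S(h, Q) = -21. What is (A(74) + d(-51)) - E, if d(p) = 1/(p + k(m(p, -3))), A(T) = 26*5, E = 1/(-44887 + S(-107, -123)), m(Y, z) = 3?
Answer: 286019101/2200492 ≈ 129.98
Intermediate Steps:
E = -1/44908 (E = 1/(-44887 - 21) = 1/(-44908) = -1/44908 ≈ -2.2268e-5)
A(T) = 130
d(p) = 1/(2 + p) (d(p) = 1/(p + 2) = 1/(2 + p))
(A(74) + d(-51)) - E = (130 + 1/(2 - 51)) - 1*(-1/44908) = (130 + 1/(-49)) + 1/44908 = (130 - 1/49) + 1/44908 = 6369/49 + 1/44908 = 286019101/2200492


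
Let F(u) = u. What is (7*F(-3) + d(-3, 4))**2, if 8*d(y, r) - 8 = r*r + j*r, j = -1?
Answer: 1369/4 ≈ 342.25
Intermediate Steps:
d(y, r) = 1 - r/8 + r**2/8 (d(y, r) = 1 + (r*r - r)/8 = 1 + (r**2 - r)/8 = 1 + (-r/8 + r**2/8) = 1 - r/8 + r**2/8)
(7*F(-3) + d(-3, 4))**2 = (7*(-3) + (1 - 1/8*4 + (1/8)*4**2))**2 = (-21 + (1 - 1/2 + (1/8)*16))**2 = (-21 + (1 - 1/2 + 2))**2 = (-21 + 5/2)**2 = (-37/2)**2 = 1369/4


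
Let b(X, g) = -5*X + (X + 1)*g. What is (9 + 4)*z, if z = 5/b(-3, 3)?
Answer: 65/9 ≈ 7.2222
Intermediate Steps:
b(X, g) = -5*X + g*(1 + X) (b(X, g) = -5*X + (1 + X)*g = -5*X + g*(1 + X))
z = 5/9 (z = 5/(3 - 5*(-3) - 3*3) = 5/(3 + 15 - 9) = 5/9 ≈ 0.55556)
(9 + 4)*z = (9 + 4)*(5/9) = 13*(5/9) = 65/9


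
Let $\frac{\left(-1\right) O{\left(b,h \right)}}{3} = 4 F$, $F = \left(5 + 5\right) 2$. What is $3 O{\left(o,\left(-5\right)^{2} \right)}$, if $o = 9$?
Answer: $-720$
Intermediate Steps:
$F = 20$ ($F = 10 \cdot 2 = 20$)
$O{\left(b,h \right)} = -240$ ($O{\left(b,h \right)} = - 3 \cdot 4 \cdot 20 = \left(-3\right) 80 = -240$)
$3 O{\left(o,\left(-5\right)^{2} \right)} = 3 \left(-240\right) = -720$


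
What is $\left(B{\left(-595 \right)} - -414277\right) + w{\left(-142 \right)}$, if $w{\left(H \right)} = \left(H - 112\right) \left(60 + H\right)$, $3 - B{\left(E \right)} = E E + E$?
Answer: $81678$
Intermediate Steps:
$B{\left(E \right)} = 3 - E - E^{2}$ ($B{\left(E \right)} = 3 - \left(E E + E\right) = 3 - \left(E^{2} + E\right) = 3 - \left(E + E^{2}\right) = 3 - E - E^{2}$)
$w{\left(H \right)} = \left(-112 + H\right) \left(60 + H\right)$
$\left(B{\left(-595 \right)} - -414277\right) + w{\left(-142 \right)} = \left(\left(3 - -595 - \left(-595\right)^{2}\right) - -414277\right) - \left(-664 - 20164\right) = \left(\left(3 + 595 - 354025\right) + \left(-965447 + 1379724\right)\right) + \left(-6720 + 20164 + 7384\right) = \left(\left(3 + 595 - 354025\right) + 414277\right) + 20828 = \left(-353427 + 414277\right) + 20828 = 60850 + 20828 = 81678$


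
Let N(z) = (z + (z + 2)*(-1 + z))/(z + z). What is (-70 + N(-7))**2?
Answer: 1026169/196 ≈ 5235.6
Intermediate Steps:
N(z) = (z + (-1 + z)*(2 + z))/(2*z) (N(z) = (z + (2 + z)*(-1 + z))/((2*z)) = (z + (-1 + z)*(2 + z))*(1/(2*z)) = (z + (-1 + z)*(2 + z))/(2*z))
(-70 + N(-7))**2 = (-70 + (1 + (1/2)*(-7) - 1/(-7)))**2 = (-70 + (1 - 7/2 - 1*(-1/7)))**2 = (-70 + (1 - 7/2 + 1/7))**2 = (-70 - 33/14)**2 = (-1013/14)**2 = 1026169/196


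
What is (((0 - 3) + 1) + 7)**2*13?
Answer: 325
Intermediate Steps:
(((0 - 3) + 1) + 7)**2*13 = ((-3 + 1) + 7)**2*13 = (-2 + 7)**2*13 = 5**2*13 = 25*13 = 325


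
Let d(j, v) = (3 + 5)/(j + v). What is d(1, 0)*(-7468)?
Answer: -59744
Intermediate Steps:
d(j, v) = 8/(j + v)
d(1, 0)*(-7468) = (8/(1 + 0))*(-7468) = (8/1)*(-7468) = (8*1)*(-7468) = 8*(-7468) = -59744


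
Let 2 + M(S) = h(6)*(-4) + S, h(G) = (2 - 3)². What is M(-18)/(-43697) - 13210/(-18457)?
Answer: 577680338/806515529 ≈ 0.71627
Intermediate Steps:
h(G) = 1 (h(G) = (-1)² = 1)
M(S) = -6 + S (M(S) = -2 + (1*(-4) + S) = -2 + (-4 + S) = -6 + S)
M(-18)/(-43697) - 13210/(-18457) = (-6 - 18)/(-43697) - 13210/(-18457) = -24*(-1/43697) - 13210*(-1/18457) = 24/43697 + 13210/18457 = 577680338/806515529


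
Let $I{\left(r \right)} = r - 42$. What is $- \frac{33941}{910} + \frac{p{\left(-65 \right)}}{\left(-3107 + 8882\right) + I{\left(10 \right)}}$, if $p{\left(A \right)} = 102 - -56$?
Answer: $- \frac{194779383}{5226130} \approx -37.27$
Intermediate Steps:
$I{\left(r \right)} = -42 + r$
$p{\left(A \right)} = 158$ ($p{\left(A \right)} = 102 + 56 = 158$)
$- \frac{33941}{910} + \frac{p{\left(-65 \right)}}{\left(-3107 + 8882\right) + I{\left(10 \right)}} = - \frac{33941}{910} + \frac{158}{\left(-3107 + 8882\right) + \left(-42 + 10\right)} = \left(-33941\right) \frac{1}{910} + \frac{158}{5775 - 32} = - \frac{33941}{910} + \frac{158}{5743} = - \frac{194779383}{5226130}$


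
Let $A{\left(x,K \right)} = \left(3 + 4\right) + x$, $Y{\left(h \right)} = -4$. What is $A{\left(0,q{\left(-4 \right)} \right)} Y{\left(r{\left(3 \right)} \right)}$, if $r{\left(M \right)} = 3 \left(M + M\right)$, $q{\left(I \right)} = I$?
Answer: $-28$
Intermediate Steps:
$r{\left(M \right)} = 6 M$ ($r{\left(M \right)} = 3 \cdot 2 M = 6 M$)
$A{\left(x,K \right)} = 7 + x$
$A{\left(0,q{\left(-4 \right)} \right)} Y{\left(r{\left(3 \right)} \right)} = \left(7 + 0\right) \left(-4\right) = 7 \left(-4\right) = -28$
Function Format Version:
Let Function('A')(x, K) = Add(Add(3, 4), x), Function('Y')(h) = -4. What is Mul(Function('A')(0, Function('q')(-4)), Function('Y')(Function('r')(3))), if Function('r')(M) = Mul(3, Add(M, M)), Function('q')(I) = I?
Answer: -28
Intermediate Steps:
Function('r')(M) = Mul(6, M) (Function('r')(M) = Mul(3, Mul(2, M)) = Mul(6, M))
Function('A')(x, K) = Add(7, x)
Mul(Function('A')(0, Function('q')(-4)), Function('Y')(Function('r')(3))) = Mul(Add(7, 0), -4) = Mul(7, -4) = -28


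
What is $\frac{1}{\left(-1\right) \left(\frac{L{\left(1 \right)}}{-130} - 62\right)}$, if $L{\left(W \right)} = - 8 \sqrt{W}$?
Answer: $\frac{65}{4026} \approx 0.016145$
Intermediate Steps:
$\frac{1}{\left(-1\right) \left(\frac{L{\left(1 \right)}}{-130} - 62\right)} = \frac{1}{\left(-1\right) \left(\frac{\left(-8\right) \sqrt{1}}{-130} - 62\right)} = \frac{1}{\left(-1\right) \left(\left(-8\right) 1 \left(- \frac{1}{130}\right) - 62\right)} = \frac{1}{\left(-1\right) \left(\left(-8\right) \left(- \frac{1}{130}\right) - 62\right)} = \frac{1}{\left(-1\right) \left(\frac{4}{65} - 62\right)} = \frac{1}{\left(-1\right) \left(- \frac{4026}{65}\right)} = \frac{1}{\frac{4026}{65}} = \frac{65}{4026}$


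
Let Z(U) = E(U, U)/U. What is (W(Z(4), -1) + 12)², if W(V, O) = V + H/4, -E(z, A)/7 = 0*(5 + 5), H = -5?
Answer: 1849/16 ≈ 115.56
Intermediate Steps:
E(z, A) = 0 (E(z, A) = -0*(5 + 5) = -0*10 = -7*0 = 0)
Z(U) = 0 (Z(U) = 0/U = 0)
W(V, O) = -5/4 + V (W(V, O) = V - 5/4 = -5/4 + V)
(W(Z(4), -1) + 12)² = ((-5/4 + 0) + 12)² = (-5/4 + 12)² = (43/4)² = 1849/16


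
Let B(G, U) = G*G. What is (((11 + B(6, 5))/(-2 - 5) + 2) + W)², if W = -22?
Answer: 34969/49 ≈ 713.65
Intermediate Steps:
B(G, U) = G²
(((11 + B(6, 5))/(-2 - 5) + 2) + W)² = (((11 + 6²)/(-2 - 5) + 2) - 22)² = (((11 + 36)/(-7) + 2) - 22)² = ((47*(-⅐) + 2) - 22)² = ((-47/7 + 2) - 22)² = (-33/7 - 22)² = (-187/7)² = 34969/49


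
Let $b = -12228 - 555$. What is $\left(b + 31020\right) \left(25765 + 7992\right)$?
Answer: $615626409$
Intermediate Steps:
$b = -12783$ ($b = -12228 - 555 = -12783$)
$\left(b + 31020\right) \left(25765 + 7992\right) = \left(-12783 + 31020\right) \left(25765 + 7992\right) = 18237 \cdot 33757 = 615626409$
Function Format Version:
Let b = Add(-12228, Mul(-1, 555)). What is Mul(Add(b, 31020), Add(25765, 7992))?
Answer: 615626409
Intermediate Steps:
b = -12783 (b = Add(-12228, -555) = -12783)
Mul(Add(b, 31020), Add(25765, 7992)) = Mul(Add(-12783, 31020), Add(25765, 7992)) = Mul(18237, 33757) = 615626409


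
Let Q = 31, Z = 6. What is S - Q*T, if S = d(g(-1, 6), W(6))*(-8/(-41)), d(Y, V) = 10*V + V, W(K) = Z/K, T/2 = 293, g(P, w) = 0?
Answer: -744718/41 ≈ -18164.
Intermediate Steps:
T = 586 (T = 2*293 = 586)
W(K) = 6/K
d(Y, V) = 11*V
S = 88/41 (S = (11*(6/6))*(-8/(-41)) = (11*(6*(⅙)))*(-8*(-1/41)) = (11*1)*(8/41) = 11*(8/41) = 88/41 ≈ 2.1463)
S - Q*T = 88/41 - 31*586 = 88/41 - 1*18166 = 88/41 - 18166 = -744718/41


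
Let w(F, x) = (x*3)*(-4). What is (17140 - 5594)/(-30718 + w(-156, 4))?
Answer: -5773/15383 ≈ -0.37528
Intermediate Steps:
w(F, x) = -12*x (w(F, x) = (3*x)*(-4) = -12*x)
(17140 - 5594)/(-30718 + w(-156, 4)) = (17140 - 5594)/(-30718 - 12*4) = 11546/(-30718 - 48) = 11546/(-30766) = 11546*(-1/30766) = -5773/15383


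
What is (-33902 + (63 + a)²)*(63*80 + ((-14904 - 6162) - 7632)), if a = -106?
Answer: 758309874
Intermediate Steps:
(-33902 + (63 + a)²)*(63*80 + ((-14904 - 6162) - 7632)) = (-33902 + (63 - 106)²)*(63*80 + ((-14904 - 6162) - 7632)) = (-33902 + (-43)²)*(5040 + (-21066 - 7632)) = (-33902 + 1849)*(5040 - 28698) = -32053*(-23658) = 758309874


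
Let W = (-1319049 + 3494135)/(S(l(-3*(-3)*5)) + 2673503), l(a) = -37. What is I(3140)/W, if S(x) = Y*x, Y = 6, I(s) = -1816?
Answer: -2427339148/1087543 ≈ -2231.9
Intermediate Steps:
S(x) = 6*x
W = 2175086/2673281 (W = (-1319049 + 3494135)/(6*(-37) + 2673503) = 2175086/(-222 + 2673503) = 2175086/2673281 ≈ 0.81364)
I(3140)/W = -1816/2175086/2673281 = -1816*2673281/2175086 = -2427339148/1087543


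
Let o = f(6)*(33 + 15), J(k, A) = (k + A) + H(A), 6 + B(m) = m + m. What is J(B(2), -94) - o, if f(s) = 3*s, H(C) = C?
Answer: -1054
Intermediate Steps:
B(m) = -6 + 2*m (B(m) = -6 + (m + m) = -6 + 2*m)
J(k, A) = k + 2*A (J(k, A) = (k + A) + A = (A + k) + A = k + 2*A)
o = 864 (o = (3*6)*(33 + 15) = 18*48 = 864)
J(B(2), -94) - o = ((-6 + 2*2) + 2*(-94)) - 1*864 = ((-6 + 4) - 188) - 864 = (-2 - 188) - 864 = -190 - 864 = -1054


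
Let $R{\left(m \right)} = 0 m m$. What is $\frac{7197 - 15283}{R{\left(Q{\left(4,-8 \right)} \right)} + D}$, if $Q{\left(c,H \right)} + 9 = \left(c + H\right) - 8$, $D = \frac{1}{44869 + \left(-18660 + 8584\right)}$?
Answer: $-281336198$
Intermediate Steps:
$D = \frac{1}{34793}$ ($D = \frac{1}{44869 - 10076} = \frac{1}{34793} \approx 2.8741 \cdot 10^{-5}$)
$Q{\left(c,H \right)} = -17 + H + c$ ($Q{\left(c,H \right)} = -9 - \left(8 - H - c\right) = -9 + \left(-8 + H + c\right) = -17 + H + c$)
$R{\left(m \right)} = 0$ ($R{\left(m \right)} = 0 m = 0$)
$\frac{7197 - 15283}{R{\left(Q{\left(4,-8 \right)} \right)} + D} = \frac{7197 - 15283}{0 + \frac{1}{34793}} = - 8086 \frac{1}{\frac{1}{34793}} = \left(-8086\right) 34793 = -281336198$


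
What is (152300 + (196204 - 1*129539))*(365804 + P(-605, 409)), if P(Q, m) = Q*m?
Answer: 25916478435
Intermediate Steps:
(152300 + (196204 - 1*129539))*(365804 + P(-605, 409)) = (152300 + (196204 - 1*129539))*(365804 - 605*409) = (152300 + (196204 - 129539))*(365804 - 247445) = (152300 + 66665)*118359 = 218965*118359 = 25916478435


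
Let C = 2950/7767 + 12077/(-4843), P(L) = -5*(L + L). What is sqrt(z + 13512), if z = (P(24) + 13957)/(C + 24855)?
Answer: sqrt(11809366026988101166260712434)/934855750546 ≈ 116.24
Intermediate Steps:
P(L) = -10*L
C = -79515209/37615581 (C = 2950*(1/7767) + 12077*(-1/4843) = 2950/7767 - 12077/4843 = -79515209/37615581 ≈ -2.1139)
z = 515972924577/934855750546 (z = (-10*24 + 13957)/(-79515209/37615581 + 24855) = (-240 + 13957)/(934855750546/37615581) = 13717*(37615581/934855750546) = 515972924577/934855750546 ≈ 0.55193)
sqrt(z + 13512) = sqrt(515972924577/934855750546 + 13512) = sqrt(12632286874302129/934855750546) = sqrt(11809366026988101166260712434)/934855750546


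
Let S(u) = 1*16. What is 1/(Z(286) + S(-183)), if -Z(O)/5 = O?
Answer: -1/1414 ≈ -0.00070721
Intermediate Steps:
Z(O) = -5*O
S(u) = 16
1/(Z(286) + S(-183)) = 1/(-5*286 + 16) = 1/(-1430 + 16) = 1/(-1414) = -1/1414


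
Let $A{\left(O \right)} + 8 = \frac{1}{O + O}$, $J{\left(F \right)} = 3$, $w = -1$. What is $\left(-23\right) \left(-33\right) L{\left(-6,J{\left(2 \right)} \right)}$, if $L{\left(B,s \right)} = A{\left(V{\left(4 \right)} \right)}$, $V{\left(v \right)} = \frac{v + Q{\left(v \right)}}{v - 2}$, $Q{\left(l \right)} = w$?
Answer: $-5819$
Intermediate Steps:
$Q{\left(l \right)} = -1$
$V{\left(v \right)} = \frac{-1 + v}{-2 + v}$ ($V{\left(v \right)} = \frac{v - 1}{v - 2} = \frac{-1 + v}{-2 + v}$)
$A{\left(O \right)} = -8 + \frac{1}{2 O}$ ($A{\left(O \right)} = -8 + \frac{1}{O + O} = -8 + \frac{1}{2 O}$)
$L{\left(B,s \right)} = - \frac{23}{3}$ ($L{\left(B,s \right)} = -8 + \frac{1}{2 \frac{-1 + 4}{-2 + 4}} = -8 + \frac{1}{2 \cdot \frac{1}{2} \cdot 3} = -8 + \frac{1}{2 \cdot \frac{3}{2}} = -8 + \frac{1}{2} \cdot \frac{2}{3} = -8 + \frac{1}{3} = - \frac{23}{3}$)
$\left(-23\right) \left(-33\right) L{\left(-6,J{\left(2 \right)} \right)} = \left(-23\right) \left(-33\right) \left(- \frac{23}{3}\right) = 759 \left(- \frac{23}{3}\right) = -5819$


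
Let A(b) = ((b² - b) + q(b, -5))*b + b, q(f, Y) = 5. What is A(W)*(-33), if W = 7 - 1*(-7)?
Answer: -86856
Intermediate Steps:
W = 14 (W = 7 + 7 = 14)
A(b) = b + b*(5 + b² - b) (A(b) = ((b² - b) + 5)*b + b = (5 + b² - b)*b + b = b*(5 + b² - b) + b = b + b*(5 + b² - b))
A(W)*(-33) = (14*(6 + 14² - 1*14))*(-33) = (14*(6 + 196 - 14))*(-33) = (14*188)*(-33) = 2632*(-33) = -86856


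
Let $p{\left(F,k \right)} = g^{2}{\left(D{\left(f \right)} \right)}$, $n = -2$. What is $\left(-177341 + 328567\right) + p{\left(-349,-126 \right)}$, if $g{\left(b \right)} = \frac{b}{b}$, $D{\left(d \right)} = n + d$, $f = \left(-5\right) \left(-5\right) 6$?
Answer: $151227$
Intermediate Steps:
$f = 150$ ($f = 25 \cdot 6 = 150$)
$D{\left(d \right)} = -2 + d$
$g{\left(b \right)} = 1$
$p{\left(F,k \right)} = 1$ ($p{\left(F,k \right)} = 1^{2} = 1$)
$\left(-177341 + 328567\right) + p{\left(-349,-126 \right)} = \left(-177341 + 328567\right) + 1 = 151226 + 1 = 151227$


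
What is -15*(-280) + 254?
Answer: 4454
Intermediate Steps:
-15*(-280) + 254 = 4200 + 254 = 4454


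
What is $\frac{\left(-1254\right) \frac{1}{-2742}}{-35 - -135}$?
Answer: $\frac{209}{45700} \approx 0.0045733$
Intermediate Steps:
$\frac{\left(-1254\right) \frac{1}{-2742}}{-35 - -135} = \frac{\left(-1254\right) \left(- \frac{1}{2742}\right)}{-35 + 135} = \frac{209}{457 \cdot 100} = \frac{209}{457} \cdot \frac{1}{100} = \frac{209}{45700}$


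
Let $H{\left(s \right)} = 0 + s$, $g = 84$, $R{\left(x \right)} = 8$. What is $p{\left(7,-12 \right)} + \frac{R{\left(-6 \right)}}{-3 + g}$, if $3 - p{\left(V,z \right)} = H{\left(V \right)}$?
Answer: $- \frac{316}{81} \approx -3.9012$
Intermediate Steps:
$H{\left(s \right)} = s$
$p{\left(V,z \right)} = 3 - V$
$p{\left(7,-12 \right)} + \frac{R{\left(-6 \right)}}{-3 + g} = \left(3 - 7\right) + \frac{8}{-3 + 84} = \left(3 - 7\right) + \frac{8}{81} = -4 + 8 \cdot \frac{1}{81} = -4 + \frac{8}{81} = - \frac{316}{81}$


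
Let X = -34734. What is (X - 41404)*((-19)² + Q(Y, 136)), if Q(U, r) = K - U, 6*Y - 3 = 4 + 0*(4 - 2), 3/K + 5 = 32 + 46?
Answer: -6000626125/219 ≈ -2.7400e+7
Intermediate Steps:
K = 3/73 (K = 3/(-5 + (32 + 46)) = 3/(-5 + 78) = 3/73 ≈ 0.041096)
Y = 7/6 (Y = ½ + (4 + 0*(4 - 2))/6 = ½ + (4 + 0*2)/6 = ½ + (4 + 0)/6 = ½ + (⅙)*4 = ½ + ⅔ = 7/6 ≈ 1.1667)
Q(U, r) = 3/73 - U
(X - 41404)*((-19)² + Q(Y, 136)) = (-34734 - 41404)*((-19)² + (3/73 - 1*7/6)) = -76138*(361 + (3/73 - 7/6)) = -76138*(361 - 493/438) = -76138*157625/438 = -6000626125/219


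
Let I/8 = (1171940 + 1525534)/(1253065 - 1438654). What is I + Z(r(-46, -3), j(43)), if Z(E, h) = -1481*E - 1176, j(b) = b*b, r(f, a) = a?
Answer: 194913157/61863 ≈ 3150.7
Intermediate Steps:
j(b) = b²
Z(E, h) = -1176 - 1481*E
I = -7193264/61863 (I = 8*((1171940 + 1525534)/(1253065 - 1438654)) = 8*(2697474/(-185589)) = 8*(2697474*(-1/185589)) = 8*(-899158/61863) = -7193264/61863 ≈ -116.28)
I + Z(r(-46, -3), j(43)) = -7193264/61863 + (-1176 - 1481*(-3)) = -7193264/61863 + (-1176 + 4443) = -7193264/61863 + 3267 = 194913157/61863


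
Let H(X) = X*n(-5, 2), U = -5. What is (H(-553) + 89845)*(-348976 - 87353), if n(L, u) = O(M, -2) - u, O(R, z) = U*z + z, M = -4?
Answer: -37754239383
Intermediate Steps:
O(R, z) = -4*z (O(R, z) = -5*z + z = -4*z)
n(L, u) = 8 - u (n(L, u) = -4*(-2) - u = 8 - u)
H(X) = 6*X (H(X) = X*(8 - 1*2) = X*(8 - 2) = X*6 = 6*X)
(H(-553) + 89845)*(-348976 - 87353) = (6*(-553) + 89845)*(-348976 - 87353) = (-3318 + 89845)*(-436329) = 86527*(-436329) = -37754239383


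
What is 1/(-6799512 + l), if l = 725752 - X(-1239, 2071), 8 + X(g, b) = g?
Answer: -1/6072513 ≈ -1.6468e-7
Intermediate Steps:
X(g, b) = -8 + g
l = 726999 (l = 725752 - (-8 - 1239) = 725752 - 1*(-1247) = 725752 + 1247 = 726999)
1/(-6799512 + l) = 1/(-6799512 + 726999) = 1/(-6072513) = -1/6072513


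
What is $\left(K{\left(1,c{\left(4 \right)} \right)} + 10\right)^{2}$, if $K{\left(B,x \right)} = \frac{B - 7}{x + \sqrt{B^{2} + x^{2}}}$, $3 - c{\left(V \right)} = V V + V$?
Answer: $18904 + 1104 \sqrt{290} \approx 37704.0$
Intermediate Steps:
$c{\left(V \right)} = 3 - V - V^{2}$ ($c{\left(V \right)} = 3 - \left(V V + V\right) = 3 - \left(V^{2} + V\right) = 3 - \left(V + V^{2}\right) = 3 - V - V^{2}$)
$K{\left(B,x \right)} = \frac{-7 + B}{x + \sqrt{B^{2} + x^{2}}}$
$\left(K{\left(1,c{\left(4 \right)} \right)} + 10\right)^{2} = \left(\frac{-7 + 1}{\left(3 - 4 - 4^{2}\right) + \sqrt{1^{2} + \left(3 - 4 - 4^{2}\right)^{2}}} + 10\right)^{2} = \left(\frac{1}{\left(3 - 4 - 16\right) + \sqrt{1 + \left(3 - 4 - 16\right)^{2}}} \left(-6\right) + 10\right)^{2} = \left(\frac{1}{-17 + \sqrt{1 + \left(-17\right)^{2}}} \left(-6\right) + 10\right)^{2} = \left(\frac{1}{-17 + \sqrt{1 + 289}} \left(-6\right) + 10\right)^{2} = \left(\frac{1}{-17 + \sqrt{290}} \left(-6\right) + 10\right)^{2} = \left(- \frac{6}{-17 + \sqrt{290}} + 10\right)^{2} = \left(10 - \frac{6}{-17 + \sqrt{290}}\right)^{2}$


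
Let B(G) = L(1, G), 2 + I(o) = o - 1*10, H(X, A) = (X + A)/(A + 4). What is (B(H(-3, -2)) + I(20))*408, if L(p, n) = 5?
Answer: 5304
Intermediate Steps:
H(X, A) = (A + X)/(4 + A)
I(o) = -12 + o (I(o) = -2 + (o - 1*10) = -2 + (o - 10) = -2 + (-10 + o) = -12 + o)
B(G) = 5
(B(H(-3, -2)) + I(20))*408 = (5 + (-12 + 20))*408 = (5 + 8)*408 = 13*408 = 5304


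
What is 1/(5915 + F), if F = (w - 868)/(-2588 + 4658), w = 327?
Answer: 2070/12243509 ≈ 0.00016907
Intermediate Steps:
F = -541/2070 (F = (327 - 868)/(-2588 + 4658) = -541/2070 ≈ -0.26135)
1/(5915 + F) = 1/(5915 - 541/2070) = 1/(12243509/2070) = 2070/12243509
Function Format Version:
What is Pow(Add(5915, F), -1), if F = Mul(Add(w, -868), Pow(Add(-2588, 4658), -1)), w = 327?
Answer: Rational(2070, 12243509) ≈ 0.00016907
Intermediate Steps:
F = Rational(-541, 2070) (F = Mul(Add(327, -868), Pow(Add(-2588, 4658), -1)) = Mul(-541, Pow(2070, -1)) = Mul(-541, Rational(1, 2070)) = Rational(-541, 2070) ≈ -0.26135)
Pow(Add(5915, F), -1) = Pow(Add(5915, Rational(-541, 2070)), -1) = Pow(Rational(12243509, 2070), -1) = Rational(2070, 12243509)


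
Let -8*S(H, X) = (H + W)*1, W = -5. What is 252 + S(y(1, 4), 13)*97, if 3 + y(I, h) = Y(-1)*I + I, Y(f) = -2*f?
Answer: 2501/8 ≈ 312.63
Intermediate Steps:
y(I, h) = -3 + 3*I (y(I, h) = -3 + ((-2*(-1))*I + I) = -3 + (2*I + I) = -3 + 3*I)
S(H, X) = 5/8 - H/8 (S(H, X) = -(H - 5)/8 = -(-5 + H)/8 = 5/8 - H/8)
252 + S(y(1, 4), 13)*97 = 252 + (5/8 - (-3 + 3*1)/8)*97 = 252 + (5/8 - (-3 + 3)/8)*97 = 252 + (5/8 - ⅛*0)*97 = 252 + (5/8 + 0)*97 = 252 + (5/8)*97 = 252 + 485/8 = 2501/8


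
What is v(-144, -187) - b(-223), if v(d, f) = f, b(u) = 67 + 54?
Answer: -308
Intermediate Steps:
b(u) = 121
v(-144, -187) - b(-223) = -187 - 1*121 = -187 - 121 = -308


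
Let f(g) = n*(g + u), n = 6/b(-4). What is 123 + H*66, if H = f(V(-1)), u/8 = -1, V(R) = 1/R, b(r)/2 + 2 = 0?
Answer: 1014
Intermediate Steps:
b(r) = -4 (b(r) = -4 + 2*0 = -4 + 0 = -4)
u = -8 (u = 8*(-1) = -8)
n = -3/2 (n = 6/(-4) = 6*(-¼) = -3/2 ≈ -1.5000)
f(g) = 12 - 3*g/2 (f(g) = -3*(g - 8)/2 = -3*(-8 + g)/2 = 12 - 3*g/2)
H = 27/2 (H = 12 - 3/2/(-1) = 12 - 3/2*(-1) = 12 + 3/2 = 27/2 ≈ 13.500)
123 + H*66 = 123 + (27/2)*66 = 123 + 891 = 1014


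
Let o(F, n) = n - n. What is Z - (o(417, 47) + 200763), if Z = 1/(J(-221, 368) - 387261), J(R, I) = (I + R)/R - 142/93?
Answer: -1597957114975071/7959420386 ≈ -2.0076e+5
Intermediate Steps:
o(F, n) = 0
J(R, I) = -142/93 + (I + R)/R (J(R, I) = (I + R)/R - 142*1/93 = (I + R)/R - 142/93 = -142/93 + (I + R)/R)
Z = -20553/7959420386 (Z = 1/((-49/93 + 368/(-221)) - 387261) = 1/((-49/93 + 368*(-1/221)) - 387261) = 1/((-49/93 - 368/221) - 387261) = 1/(-45053/20553 - 387261) = 1/(-7959420386/20553) = -20553/7959420386 ≈ -2.5822e-6)
Z - (o(417, 47) + 200763) = -20553/7959420386 - (0 + 200763) = -20553/7959420386 - 1*200763 = -20553/7959420386 - 200763 = -1597957114975071/7959420386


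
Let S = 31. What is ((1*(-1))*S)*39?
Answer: -1209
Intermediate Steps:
((1*(-1))*S)*39 = ((1*(-1))*31)*39 = -1*31*39 = -31*39 = -1209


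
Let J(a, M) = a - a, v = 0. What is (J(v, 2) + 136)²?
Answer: 18496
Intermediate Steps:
J(a, M) = 0
(J(v, 2) + 136)² = (0 + 136)² = 136² = 18496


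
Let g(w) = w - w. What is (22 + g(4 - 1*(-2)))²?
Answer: 484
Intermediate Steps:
g(w) = 0
(22 + g(4 - 1*(-2)))² = (22 + 0)² = 22² = 484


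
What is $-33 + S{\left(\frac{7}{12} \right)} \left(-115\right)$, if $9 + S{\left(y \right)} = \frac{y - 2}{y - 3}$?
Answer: $\frac{27103}{29} \approx 934.59$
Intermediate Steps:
$S{\left(y \right)} = -9 + \frac{-2 + y}{-3 + y}$ ($S{\left(y \right)} = -9 + \frac{y - 2}{y - 3} = -9 + \frac{-2 + y}{-3 + y}$)
$-33 + S{\left(\frac{7}{12} \right)} \left(-115\right) = -33 + \frac{25 - 8 \cdot \frac{7}{12}}{-3 + \frac{7}{12}} \left(-115\right) = -33 + \frac{25 - 8 \cdot 7 \cdot \frac{1}{12}}{-3 + 7 \cdot \frac{1}{12}} \left(-115\right) = -33 + \frac{25 - \frac{14}{3}}{-3 + \frac{7}{12}} \left(-115\right) = -33 + \frac{25 - \frac{14}{3}}{- \frac{29}{12}} \left(-115\right) = -33 + \left(- \frac{12}{29}\right) \frac{61}{3} \left(-115\right) = -33 - - \frac{28060}{29} = -33 + \frac{28060}{29} = \frac{27103}{29}$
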